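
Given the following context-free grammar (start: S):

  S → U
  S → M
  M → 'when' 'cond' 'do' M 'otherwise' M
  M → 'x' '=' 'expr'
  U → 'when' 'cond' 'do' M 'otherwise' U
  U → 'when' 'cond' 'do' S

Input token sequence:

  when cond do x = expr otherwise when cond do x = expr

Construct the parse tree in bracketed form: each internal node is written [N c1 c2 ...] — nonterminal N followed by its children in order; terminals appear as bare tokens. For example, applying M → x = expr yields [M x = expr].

S
U
when cond do M otherwise U
when cond do x = expr otherwise U
when cond do x = expr otherwise when cond do S
when cond do x = expr otherwise when cond do M
when cond do x = expr otherwise when cond do x = expr

[S [U when cond do [M x = expr] otherwise [U when cond do [S [M x = expr]]]]]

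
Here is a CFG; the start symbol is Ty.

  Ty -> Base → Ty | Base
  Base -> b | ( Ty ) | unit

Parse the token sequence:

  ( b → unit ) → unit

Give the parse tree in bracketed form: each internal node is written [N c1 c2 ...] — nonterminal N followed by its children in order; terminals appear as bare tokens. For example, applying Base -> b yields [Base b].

Ty
Base → Ty
( Ty ) → Ty
( Base → Ty ) → Ty
( b → Ty ) → Ty
( b → Base ) → Ty
( b → unit ) → Ty
( b → unit ) → Base
( b → unit ) → unit

[Ty [Base ( [Ty [Base b] → [Ty [Base unit]]] )] → [Ty [Base unit]]]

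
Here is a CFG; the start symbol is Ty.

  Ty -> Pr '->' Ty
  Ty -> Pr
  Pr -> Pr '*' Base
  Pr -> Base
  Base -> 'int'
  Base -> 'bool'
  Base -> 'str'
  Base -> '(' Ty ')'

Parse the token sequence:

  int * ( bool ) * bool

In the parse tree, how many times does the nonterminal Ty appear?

2

[Ty [Pr [Pr [Pr [Base int]] * [Base ( [Ty [Pr [Base bool]]] )]] * [Base bool]]]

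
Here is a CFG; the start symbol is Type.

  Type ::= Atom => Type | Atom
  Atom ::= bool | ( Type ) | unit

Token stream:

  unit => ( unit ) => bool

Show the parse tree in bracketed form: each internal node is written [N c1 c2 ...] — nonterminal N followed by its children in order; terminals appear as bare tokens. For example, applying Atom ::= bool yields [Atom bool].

[Type [Atom unit] => [Type [Atom ( [Type [Atom unit]] )] => [Type [Atom bool]]]]

Type
Atom => Type
unit => Type
unit => Atom => Type
unit => ( Type ) => Type
unit => ( Atom ) => Type
unit => ( unit ) => Type
unit => ( unit ) => Atom
unit => ( unit ) => bool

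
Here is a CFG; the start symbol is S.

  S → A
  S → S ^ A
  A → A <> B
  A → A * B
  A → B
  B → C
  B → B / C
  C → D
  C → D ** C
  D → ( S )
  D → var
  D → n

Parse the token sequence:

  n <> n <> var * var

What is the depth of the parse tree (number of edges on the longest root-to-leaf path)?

[S [A [A [A [A [B [C [D n]]]] <> [B [C [D n]]]] <> [B [C [D var]]]] * [B [C [D var]]]]]

8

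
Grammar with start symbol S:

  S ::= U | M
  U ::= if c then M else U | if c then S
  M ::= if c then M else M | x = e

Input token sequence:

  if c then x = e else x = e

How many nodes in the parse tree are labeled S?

1

[S [M if c then [M x = e] else [M x = e]]]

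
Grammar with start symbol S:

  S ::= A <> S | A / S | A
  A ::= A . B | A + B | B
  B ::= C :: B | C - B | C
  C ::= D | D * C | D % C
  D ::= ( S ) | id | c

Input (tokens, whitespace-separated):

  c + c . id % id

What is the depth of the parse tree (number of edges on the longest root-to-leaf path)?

7

[S [A [A [A [B [C [D c]]]] + [B [C [D c]]]] . [B [C [D id] % [C [D id]]]]]]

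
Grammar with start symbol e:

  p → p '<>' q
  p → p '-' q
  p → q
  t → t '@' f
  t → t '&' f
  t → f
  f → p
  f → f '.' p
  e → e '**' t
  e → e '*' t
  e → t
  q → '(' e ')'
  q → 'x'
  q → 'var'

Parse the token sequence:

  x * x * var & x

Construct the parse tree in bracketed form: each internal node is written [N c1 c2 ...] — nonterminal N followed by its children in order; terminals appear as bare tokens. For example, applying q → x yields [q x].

e
e * t
e * t * t
t * t * t
f * t * t
p * t * t
q * t * t
x * t * t
x * f * t
x * p * t
x * q * t
x * x * t
x * x * t & f
x * x * f & f
x * x * p & f
x * x * q & f
x * x * var & f
x * x * var & p
x * x * var & q
x * x * var & x

[e [e [e [t [f [p [q x]]]]] * [t [f [p [q x]]]]] * [t [t [f [p [q var]]]] & [f [p [q x]]]]]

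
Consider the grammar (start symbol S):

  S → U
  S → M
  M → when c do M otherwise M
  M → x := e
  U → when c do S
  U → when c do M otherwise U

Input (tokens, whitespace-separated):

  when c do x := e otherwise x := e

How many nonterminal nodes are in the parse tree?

[S [M when c do [M x := e] otherwise [M x := e]]]

4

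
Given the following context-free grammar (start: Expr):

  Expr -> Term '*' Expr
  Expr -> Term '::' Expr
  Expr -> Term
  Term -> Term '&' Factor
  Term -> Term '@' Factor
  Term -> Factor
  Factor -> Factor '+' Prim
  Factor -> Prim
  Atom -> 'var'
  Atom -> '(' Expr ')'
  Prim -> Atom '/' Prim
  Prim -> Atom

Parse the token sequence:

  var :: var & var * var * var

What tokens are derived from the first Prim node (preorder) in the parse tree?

var

[Expr [Term [Factor [Prim [Atom var]]]] :: [Expr [Term [Term [Factor [Prim [Atom var]]]] & [Factor [Prim [Atom var]]]] * [Expr [Term [Factor [Prim [Atom var]]]] * [Expr [Term [Factor [Prim [Atom var]]]]]]]]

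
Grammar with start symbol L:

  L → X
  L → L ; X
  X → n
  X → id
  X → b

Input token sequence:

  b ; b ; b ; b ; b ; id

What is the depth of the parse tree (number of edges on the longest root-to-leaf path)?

7

[L [L [L [L [L [L [X b]] ; [X b]] ; [X b]] ; [X b]] ; [X b]] ; [X id]]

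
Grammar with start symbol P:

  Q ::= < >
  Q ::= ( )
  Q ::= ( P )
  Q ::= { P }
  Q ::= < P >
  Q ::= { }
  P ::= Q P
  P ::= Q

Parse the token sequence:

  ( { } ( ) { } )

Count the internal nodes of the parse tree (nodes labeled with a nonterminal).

8

[P [Q ( [P [Q { }] [P [Q ( )] [P [Q { }]]]] )]]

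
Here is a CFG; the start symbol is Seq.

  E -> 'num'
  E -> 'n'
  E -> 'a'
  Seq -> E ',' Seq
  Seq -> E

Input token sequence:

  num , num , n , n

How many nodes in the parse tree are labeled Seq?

4

[Seq [E num] , [Seq [E num] , [Seq [E n] , [Seq [E n]]]]]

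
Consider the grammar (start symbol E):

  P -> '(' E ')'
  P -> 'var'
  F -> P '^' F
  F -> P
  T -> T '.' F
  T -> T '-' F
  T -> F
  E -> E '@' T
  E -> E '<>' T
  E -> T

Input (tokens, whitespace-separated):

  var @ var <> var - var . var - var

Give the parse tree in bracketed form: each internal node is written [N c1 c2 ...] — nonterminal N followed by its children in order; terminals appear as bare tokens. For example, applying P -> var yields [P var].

E
E <> T
E @ T <> T
T @ T <> T
F @ T <> T
P @ T <> T
var @ T <> T
var @ F <> T
var @ P <> T
var @ var <> T
var @ var <> T - F
var @ var <> T . F - F
var @ var <> T - F . F - F
var @ var <> F - F . F - F
var @ var <> P - F . F - F
var @ var <> var - F . F - F
var @ var <> var - P . F - F
var @ var <> var - var . F - F
var @ var <> var - var . P - F
var @ var <> var - var . var - F
var @ var <> var - var . var - P
var @ var <> var - var . var - var

[E [E [E [T [F [P var]]]] @ [T [F [P var]]]] <> [T [T [T [T [F [P var]]] - [F [P var]]] . [F [P var]]] - [F [P var]]]]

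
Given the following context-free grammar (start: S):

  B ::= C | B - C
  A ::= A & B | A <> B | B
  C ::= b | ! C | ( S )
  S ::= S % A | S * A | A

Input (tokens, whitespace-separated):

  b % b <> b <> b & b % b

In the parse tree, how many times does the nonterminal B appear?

6

[S [S [S [A [B [C b]]]] % [A [A [A [A [B [C b]]] <> [B [C b]]] <> [B [C b]]] & [B [C b]]]] % [A [B [C b]]]]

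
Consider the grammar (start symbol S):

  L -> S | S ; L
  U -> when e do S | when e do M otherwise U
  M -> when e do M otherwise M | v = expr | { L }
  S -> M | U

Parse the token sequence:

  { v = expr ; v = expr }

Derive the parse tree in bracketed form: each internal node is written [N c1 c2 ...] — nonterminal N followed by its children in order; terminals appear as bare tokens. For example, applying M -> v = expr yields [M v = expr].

[S [M { [L [S [M v = expr]] ; [L [S [M v = expr]]]] }]]

S
M
{ L }
{ S ; L }
{ M ; L }
{ v = expr ; L }
{ v = expr ; S }
{ v = expr ; M }
{ v = expr ; v = expr }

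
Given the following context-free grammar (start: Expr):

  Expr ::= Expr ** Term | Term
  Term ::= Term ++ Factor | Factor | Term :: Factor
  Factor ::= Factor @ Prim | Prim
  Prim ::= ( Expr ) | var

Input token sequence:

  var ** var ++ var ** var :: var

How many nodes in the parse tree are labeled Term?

5

[Expr [Expr [Expr [Term [Factor [Prim var]]]] ** [Term [Term [Factor [Prim var]]] ++ [Factor [Prim var]]]] ** [Term [Term [Factor [Prim var]]] :: [Factor [Prim var]]]]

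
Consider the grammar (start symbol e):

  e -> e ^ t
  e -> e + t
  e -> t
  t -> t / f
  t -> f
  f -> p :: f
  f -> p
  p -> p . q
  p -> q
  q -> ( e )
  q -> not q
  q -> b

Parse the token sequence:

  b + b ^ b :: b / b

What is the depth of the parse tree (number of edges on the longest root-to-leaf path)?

[e [e [e [t [f [p [q b]]]]] + [t [f [p [q b]]]]] ^ [t [t [f [p [q b]] :: [f [p [q b]]]]] / [f [p [q b]]]]]

7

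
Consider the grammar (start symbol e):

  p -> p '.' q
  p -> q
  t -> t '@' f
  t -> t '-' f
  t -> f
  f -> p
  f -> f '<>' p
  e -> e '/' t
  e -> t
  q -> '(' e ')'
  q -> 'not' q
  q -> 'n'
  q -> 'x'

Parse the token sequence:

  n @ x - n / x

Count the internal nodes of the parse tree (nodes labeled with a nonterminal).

[e [e [t [t [t [f [p [q n]]]] @ [f [p [q x]]]] - [f [p [q n]]]]] / [t [f [p [q x]]]]]

18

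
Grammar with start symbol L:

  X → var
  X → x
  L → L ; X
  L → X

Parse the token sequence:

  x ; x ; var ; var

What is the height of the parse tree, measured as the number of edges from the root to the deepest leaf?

[L [L [L [L [X x]] ; [X x]] ; [X var]] ; [X var]]

5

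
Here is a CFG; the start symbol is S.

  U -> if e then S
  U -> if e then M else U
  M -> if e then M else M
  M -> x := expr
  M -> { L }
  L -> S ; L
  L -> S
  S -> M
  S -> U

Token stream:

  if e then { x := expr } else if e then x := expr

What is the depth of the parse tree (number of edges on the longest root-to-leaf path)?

[S [U if e then [M { [L [S [M x := expr]]] }] else [U if e then [S [M x := expr]]]]]

6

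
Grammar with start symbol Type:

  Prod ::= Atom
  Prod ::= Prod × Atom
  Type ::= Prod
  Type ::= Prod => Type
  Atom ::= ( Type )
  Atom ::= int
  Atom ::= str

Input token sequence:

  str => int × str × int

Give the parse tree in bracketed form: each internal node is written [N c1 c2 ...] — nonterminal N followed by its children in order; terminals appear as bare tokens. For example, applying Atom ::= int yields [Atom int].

Type
Prod => Type
Atom => Type
str => Type
str => Prod
str => Prod × Atom
str => Prod × Atom × Atom
str => Atom × Atom × Atom
str => int × Atom × Atom
str => int × str × Atom
str => int × str × int

[Type [Prod [Atom str]] => [Type [Prod [Prod [Prod [Atom int]] × [Atom str]] × [Atom int]]]]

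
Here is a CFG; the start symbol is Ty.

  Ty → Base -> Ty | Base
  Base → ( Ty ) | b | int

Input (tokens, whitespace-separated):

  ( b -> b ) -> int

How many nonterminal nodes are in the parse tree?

[Ty [Base ( [Ty [Base b] -> [Ty [Base b]]] )] -> [Ty [Base int]]]

8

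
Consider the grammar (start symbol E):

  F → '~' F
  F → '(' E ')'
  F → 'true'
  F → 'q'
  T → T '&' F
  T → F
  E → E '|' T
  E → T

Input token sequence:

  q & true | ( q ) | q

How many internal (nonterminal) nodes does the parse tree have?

[E [E [E [T [T [F q]] & [F true]]] | [T [F ( [E [T [F q]]] )]]] | [T [F q]]]

14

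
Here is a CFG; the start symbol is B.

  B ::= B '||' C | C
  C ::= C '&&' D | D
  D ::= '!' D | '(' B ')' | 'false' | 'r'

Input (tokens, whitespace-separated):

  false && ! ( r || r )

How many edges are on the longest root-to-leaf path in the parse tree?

[B [C [C [D false]] && [D ! [D ( [B [B [C [D r]]] || [C [D r]]] )]]]]

8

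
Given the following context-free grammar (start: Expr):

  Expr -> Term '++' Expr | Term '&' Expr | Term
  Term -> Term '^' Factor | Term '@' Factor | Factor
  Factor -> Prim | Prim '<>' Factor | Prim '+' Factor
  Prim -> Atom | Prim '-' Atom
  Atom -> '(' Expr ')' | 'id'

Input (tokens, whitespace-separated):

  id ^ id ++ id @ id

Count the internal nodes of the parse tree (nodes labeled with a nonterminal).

18

[Expr [Term [Term [Factor [Prim [Atom id]]]] ^ [Factor [Prim [Atom id]]]] ++ [Expr [Term [Term [Factor [Prim [Atom id]]]] @ [Factor [Prim [Atom id]]]]]]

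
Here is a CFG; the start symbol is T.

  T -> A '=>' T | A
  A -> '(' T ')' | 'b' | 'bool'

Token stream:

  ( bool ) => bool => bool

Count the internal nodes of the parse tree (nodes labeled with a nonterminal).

8

[T [A ( [T [A bool]] )] => [T [A bool] => [T [A bool]]]]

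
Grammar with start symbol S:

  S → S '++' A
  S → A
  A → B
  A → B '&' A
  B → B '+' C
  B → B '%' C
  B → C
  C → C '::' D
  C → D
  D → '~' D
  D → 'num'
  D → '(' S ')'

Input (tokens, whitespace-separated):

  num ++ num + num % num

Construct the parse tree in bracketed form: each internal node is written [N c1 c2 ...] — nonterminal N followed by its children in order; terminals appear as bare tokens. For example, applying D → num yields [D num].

[S [S [A [B [C [D num]]]]] ++ [A [B [B [B [C [D num]]] + [C [D num]]] % [C [D num]]]]]

S
S ++ A
A ++ A
B ++ A
C ++ A
D ++ A
num ++ A
num ++ B
num ++ B % C
num ++ B + C % C
num ++ C + C % C
num ++ D + C % C
num ++ num + C % C
num ++ num + D % C
num ++ num + num % C
num ++ num + num % D
num ++ num + num % num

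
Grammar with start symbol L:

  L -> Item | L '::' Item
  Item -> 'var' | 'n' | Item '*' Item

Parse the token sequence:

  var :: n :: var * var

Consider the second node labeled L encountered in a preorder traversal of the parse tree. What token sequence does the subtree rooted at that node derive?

[L [L [L [Item var]] :: [Item n]] :: [Item [Item var] * [Item var]]]

var :: n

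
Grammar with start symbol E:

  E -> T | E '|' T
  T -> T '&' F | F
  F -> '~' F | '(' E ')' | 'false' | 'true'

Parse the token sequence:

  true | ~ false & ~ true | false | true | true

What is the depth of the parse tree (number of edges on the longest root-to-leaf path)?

8

[E [E [E [E [E [T [F true]]] | [T [T [F ~ [F false]]] & [F ~ [F true]]]] | [T [F false]]] | [T [F true]]] | [T [F true]]]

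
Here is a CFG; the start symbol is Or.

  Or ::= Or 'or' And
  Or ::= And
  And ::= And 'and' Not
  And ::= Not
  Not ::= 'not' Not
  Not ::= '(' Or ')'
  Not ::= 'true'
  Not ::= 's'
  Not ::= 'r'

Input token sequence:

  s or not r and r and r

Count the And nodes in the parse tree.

[Or [Or [And [Not s]]] or [And [And [And [Not not [Not r]]] and [Not r]] and [Not r]]]

4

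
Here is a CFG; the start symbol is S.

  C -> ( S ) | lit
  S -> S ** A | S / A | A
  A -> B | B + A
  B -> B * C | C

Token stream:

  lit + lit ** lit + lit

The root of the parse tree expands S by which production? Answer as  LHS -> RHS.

S -> S ** A

[S [S [A [B [C lit]] + [A [B [C lit]]]]] ** [A [B [C lit]] + [A [B [C lit]]]]]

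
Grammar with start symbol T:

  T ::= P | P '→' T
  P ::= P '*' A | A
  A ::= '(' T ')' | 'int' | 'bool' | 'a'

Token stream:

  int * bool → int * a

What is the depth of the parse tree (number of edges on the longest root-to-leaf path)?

[T [P [P [A int]] * [A bool]] → [T [P [P [A int]] * [A a]]]]

5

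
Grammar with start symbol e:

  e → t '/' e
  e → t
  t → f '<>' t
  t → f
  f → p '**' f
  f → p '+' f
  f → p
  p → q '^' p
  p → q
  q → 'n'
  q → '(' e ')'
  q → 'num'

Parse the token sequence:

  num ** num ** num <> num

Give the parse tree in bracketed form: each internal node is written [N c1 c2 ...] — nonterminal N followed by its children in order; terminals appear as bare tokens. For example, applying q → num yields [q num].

e
t
f <> t
p ** f <> t
q ** f <> t
num ** f <> t
num ** p ** f <> t
num ** q ** f <> t
num ** num ** f <> t
num ** num ** p <> t
num ** num ** q <> t
num ** num ** num <> t
num ** num ** num <> f
num ** num ** num <> p
num ** num ** num <> q
num ** num ** num <> num

[e [t [f [p [q num]] ** [f [p [q num]] ** [f [p [q num]]]]] <> [t [f [p [q num]]]]]]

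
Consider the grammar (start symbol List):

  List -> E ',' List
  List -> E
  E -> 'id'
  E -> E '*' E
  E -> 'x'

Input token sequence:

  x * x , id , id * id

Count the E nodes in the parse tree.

7

[List [E [E x] * [E x]] , [List [E id] , [List [E [E id] * [E id]]]]]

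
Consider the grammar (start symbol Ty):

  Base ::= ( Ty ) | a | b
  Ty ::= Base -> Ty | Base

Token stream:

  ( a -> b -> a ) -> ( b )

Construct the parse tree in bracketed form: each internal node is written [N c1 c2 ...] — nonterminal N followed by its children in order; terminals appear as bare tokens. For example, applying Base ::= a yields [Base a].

[Ty [Base ( [Ty [Base a] -> [Ty [Base b] -> [Ty [Base a]]]] )] -> [Ty [Base ( [Ty [Base b]] )]]]

Ty
Base -> Ty
( Ty ) -> Ty
( Base -> Ty ) -> Ty
( a -> Ty ) -> Ty
( a -> Base -> Ty ) -> Ty
( a -> b -> Ty ) -> Ty
( a -> b -> Base ) -> Ty
( a -> b -> a ) -> Ty
( a -> b -> a ) -> Base
( a -> b -> a ) -> ( Ty )
( a -> b -> a ) -> ( Base )
( a -> b -> a ) -> ( b )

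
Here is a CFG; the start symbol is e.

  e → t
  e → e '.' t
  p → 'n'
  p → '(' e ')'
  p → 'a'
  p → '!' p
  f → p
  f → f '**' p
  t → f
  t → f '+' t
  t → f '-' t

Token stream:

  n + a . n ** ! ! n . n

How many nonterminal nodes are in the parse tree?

19

[e [e [e [t [f [p n]] + [t [f [p a]]]]] . [t [f [f [p n]] ** [p ! [p ! [p n]]]]]] . [t [f [p n]]]]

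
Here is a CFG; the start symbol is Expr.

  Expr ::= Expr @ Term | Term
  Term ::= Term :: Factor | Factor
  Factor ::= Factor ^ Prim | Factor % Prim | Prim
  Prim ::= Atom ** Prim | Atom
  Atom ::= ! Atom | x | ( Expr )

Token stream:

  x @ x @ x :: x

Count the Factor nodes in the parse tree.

[Expr [Expr [Expr [Term [Factor [Prim [Atom x]]]]] @ [Term [Factor [Prim [Atom x]]]]] @ [Term [Term [Factor [Prim [Atom x]]]] :: [Factor [Prim [Atom x]]]]]

4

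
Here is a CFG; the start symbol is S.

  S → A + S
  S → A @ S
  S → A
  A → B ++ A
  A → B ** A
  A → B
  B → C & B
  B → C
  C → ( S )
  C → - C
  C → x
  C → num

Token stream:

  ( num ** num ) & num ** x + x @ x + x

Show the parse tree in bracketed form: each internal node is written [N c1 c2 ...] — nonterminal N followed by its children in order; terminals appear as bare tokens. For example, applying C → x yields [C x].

[S [A [B [C ( [S [A [B [C num]] ** [A [B [C num]]]]] )] & [B [C num]]] ** [A [B [C x]]]] + [S [A [B [C x]]] @ [S [A [B [C x]]] + [S [A [B [C x]]]]]]]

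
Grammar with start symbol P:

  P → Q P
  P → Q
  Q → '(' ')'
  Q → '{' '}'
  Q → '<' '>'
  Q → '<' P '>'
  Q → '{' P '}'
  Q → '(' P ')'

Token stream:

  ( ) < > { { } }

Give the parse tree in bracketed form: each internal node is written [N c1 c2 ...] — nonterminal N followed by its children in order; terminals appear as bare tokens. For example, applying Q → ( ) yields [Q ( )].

P
Q P
( ) P
( ) Q P
( ) < > P
( ) < > Q
( ) < > { P }
( ) < > { Q }
( ) < > { { } }

[P [Q ( )] [P [Q < >] [P [Q { [P [Q { }]] }]]]]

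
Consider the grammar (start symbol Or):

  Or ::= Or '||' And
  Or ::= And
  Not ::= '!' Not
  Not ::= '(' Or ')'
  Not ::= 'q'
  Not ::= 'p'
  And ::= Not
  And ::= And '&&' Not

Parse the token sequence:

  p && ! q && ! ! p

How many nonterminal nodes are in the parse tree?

10

[Or [And [And [And [Not p]] && [Not ! [Not q]]] && [Not ! [Not ! [Not p]]]]]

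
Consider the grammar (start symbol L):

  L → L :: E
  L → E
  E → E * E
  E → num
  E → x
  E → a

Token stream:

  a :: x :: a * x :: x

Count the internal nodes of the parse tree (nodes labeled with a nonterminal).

[L [L [L [L [E a]] :: [E x]] :: [E [E a] * [E x]]] :: [E x]]

10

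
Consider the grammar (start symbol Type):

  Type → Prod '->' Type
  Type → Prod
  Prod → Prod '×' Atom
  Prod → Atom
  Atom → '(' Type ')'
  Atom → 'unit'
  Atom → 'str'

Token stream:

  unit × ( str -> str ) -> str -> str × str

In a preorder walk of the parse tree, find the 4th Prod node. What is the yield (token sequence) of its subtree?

[Type [Prod [Prod [Atom unit]] × [Atom ( [Type [Prod [Atom str]] -> [Type [Prod [Atom str]]]] )]] -> [Type [Prod [Atom str]] -> [Type [Prod [Prod [Atom str]] × [Atom str]]]]]

str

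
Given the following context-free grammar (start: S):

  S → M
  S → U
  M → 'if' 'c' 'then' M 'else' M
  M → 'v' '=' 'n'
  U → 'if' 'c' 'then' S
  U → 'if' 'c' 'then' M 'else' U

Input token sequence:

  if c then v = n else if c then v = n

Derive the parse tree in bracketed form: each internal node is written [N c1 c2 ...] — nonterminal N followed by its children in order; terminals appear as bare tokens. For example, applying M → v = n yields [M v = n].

S
U
if c then M else U
if c then v = n else U
if c then v = n else if c then S
if c then v = n else if c then M
if c then v = n else if c then v = n

[S [U if c then [M v = n] else [U if c then [S [M v = n]]]]]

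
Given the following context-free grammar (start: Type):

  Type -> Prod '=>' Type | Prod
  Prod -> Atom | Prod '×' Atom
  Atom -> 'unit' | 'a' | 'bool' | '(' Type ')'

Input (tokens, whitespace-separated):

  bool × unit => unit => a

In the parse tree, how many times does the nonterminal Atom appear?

[Type [Prod [Prod [Atom bool]] × [Atom unit]] => [Type [Prod [Atom unit]] => [Type [Prod [Atom a]]]]]

4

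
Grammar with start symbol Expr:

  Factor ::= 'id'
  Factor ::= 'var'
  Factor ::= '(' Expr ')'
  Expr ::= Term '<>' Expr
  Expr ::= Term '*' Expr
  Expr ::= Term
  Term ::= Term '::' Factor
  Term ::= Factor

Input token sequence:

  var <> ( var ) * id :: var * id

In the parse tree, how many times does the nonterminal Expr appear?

5

[Expr [Term [Factor var]] <> [Expr [Term [Factor ( [Expr [Term [Factor var]]] )]] * [Expr [Term [Term [Factor id]] :: [Factor var]] * [Expr [Term [Factor id]]]]]]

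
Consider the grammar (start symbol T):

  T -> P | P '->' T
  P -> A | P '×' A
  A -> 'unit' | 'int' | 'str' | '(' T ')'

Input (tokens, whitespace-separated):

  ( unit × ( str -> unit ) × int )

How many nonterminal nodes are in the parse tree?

[T [P [A ( [T [P [P [P [A unit]] × [A ( [T [P [A str]] -> [T [P [A unit]]]] )]] × [A int]]] )]]]

16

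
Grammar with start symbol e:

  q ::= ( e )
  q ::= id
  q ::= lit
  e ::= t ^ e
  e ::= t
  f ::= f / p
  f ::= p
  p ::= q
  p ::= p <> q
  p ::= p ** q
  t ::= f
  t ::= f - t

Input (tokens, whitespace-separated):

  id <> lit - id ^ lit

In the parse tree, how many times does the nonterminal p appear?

4

[e [t [f [p [p [q id]] <> [q lit]]] - [t [f [p [q id]]]]] ^ [e [t [f [p [q lit]]]]]]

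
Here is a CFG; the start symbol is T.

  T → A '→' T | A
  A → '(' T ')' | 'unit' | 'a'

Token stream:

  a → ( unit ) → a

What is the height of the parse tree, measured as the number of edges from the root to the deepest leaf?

5

[T [A a] → [T [A ( [T [A unit]] )] → [T [A a]]]]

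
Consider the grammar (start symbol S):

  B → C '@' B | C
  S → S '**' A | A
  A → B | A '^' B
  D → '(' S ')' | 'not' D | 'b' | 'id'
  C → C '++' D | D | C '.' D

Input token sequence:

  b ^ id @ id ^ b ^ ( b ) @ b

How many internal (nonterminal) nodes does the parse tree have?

[S [A [A [A [A [B [C [D b]]]] ^ [B [C [D id]] @ [B [C [D id]]]]] ^ [B [C [D b]]]] ^ [B [C [D ( [S [A [B [C [D b]]]]] )]] @ [B [C [D b]]]]]]

28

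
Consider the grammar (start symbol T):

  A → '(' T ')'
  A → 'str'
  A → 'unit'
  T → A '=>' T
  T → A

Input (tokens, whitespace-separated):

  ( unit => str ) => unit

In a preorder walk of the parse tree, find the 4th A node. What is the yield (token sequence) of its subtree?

unit

[T [A ( [T [A unit] => [T [A str]]] )] => [T [A unit]]]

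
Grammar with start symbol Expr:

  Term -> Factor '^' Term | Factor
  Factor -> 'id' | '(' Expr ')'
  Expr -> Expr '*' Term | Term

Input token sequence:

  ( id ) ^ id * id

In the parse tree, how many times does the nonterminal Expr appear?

3

[Expr [Expr [Term [Factor ( [Expr [Term [Factor id]]] )] ^ [Term [Factor id]]]] * [Term [Factor id]]]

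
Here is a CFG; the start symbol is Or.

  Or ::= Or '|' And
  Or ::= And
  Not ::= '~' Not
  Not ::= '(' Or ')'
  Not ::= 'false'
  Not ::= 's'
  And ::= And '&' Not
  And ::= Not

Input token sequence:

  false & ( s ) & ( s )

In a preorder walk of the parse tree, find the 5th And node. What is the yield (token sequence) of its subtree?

[Or [And [And [And [Not false]] & [Not ( [Or [And [Not s]]] )]] & [Not ( [Or [And [Not s]]] )]]]

s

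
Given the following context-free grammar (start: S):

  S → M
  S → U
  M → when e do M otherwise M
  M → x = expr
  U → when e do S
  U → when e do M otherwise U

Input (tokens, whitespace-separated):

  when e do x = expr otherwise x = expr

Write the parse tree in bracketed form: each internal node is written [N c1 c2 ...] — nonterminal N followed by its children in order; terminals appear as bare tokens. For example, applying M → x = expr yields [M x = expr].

[S [M when e do [M x = expr] otherwise [M x = expr]]]

S
M
when e do M otherwise M
when e do x = expr otherwise M
when e do x = expr otherwise x = expr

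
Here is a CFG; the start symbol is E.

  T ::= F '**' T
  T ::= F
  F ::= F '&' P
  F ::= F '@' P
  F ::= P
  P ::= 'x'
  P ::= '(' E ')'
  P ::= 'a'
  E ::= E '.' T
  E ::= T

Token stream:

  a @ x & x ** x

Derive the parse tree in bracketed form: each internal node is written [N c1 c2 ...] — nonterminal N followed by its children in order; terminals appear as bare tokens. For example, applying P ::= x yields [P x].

[E [T [F [F [F [P a]] @ [P x]] & [P x]] ** [T [F [P x]]]]]

E
T
F ** T
F & P ** T
F @ P & P ** T
P @ P & P ** T
a @ P & P ** T
a @ x & P ** T
a @ x & x ** T
a @ x & x ** F
a @ x & x ** P
a @ x & x ** x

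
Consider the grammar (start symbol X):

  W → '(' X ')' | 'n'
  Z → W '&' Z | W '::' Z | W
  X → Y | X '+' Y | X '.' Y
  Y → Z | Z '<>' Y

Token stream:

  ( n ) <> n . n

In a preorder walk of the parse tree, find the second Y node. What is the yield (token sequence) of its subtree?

[X [X [Y [Z [W ( [X [Y [Z [W n]]]] )]] <> [Y [Z [W n]]]]] . [Y [Z [W n]]]]

n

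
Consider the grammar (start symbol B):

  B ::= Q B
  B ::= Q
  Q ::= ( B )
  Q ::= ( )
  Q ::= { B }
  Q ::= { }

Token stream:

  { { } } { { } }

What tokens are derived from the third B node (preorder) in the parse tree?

[B [Q { [B [Q { }]] }] [B [Q { [B [Q { }]] }]]]

{ { } }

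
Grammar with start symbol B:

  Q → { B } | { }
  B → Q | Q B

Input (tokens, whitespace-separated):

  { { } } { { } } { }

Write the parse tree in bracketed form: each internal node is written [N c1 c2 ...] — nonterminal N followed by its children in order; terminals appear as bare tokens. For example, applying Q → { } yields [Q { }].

[B [Q { [B [Q { }]] }] [B [Q { [B [Q { }]] }] [B [Q { }]]]]

B
Q B
{ B } B
{ Q } B
{ { } } B
{ { } } Q B
{ { } } { B } B
{ { } } { Q } B
{ { } } { { } } B
{ { } } { { } } Q
{ { } } { { } } { }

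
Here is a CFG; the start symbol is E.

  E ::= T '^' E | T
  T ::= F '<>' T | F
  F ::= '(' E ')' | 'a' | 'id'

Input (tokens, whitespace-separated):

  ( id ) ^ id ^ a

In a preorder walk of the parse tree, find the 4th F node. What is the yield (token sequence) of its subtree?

[E [T [F ( [E [T [F id]]] )]] ^ [E [T [F id]] ^ [E [T [F a]]]]]

a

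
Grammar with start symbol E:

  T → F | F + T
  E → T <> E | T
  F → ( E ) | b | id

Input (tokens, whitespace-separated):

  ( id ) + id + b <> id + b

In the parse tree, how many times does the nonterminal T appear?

[E [T [F ( [E [T [F id]]] )] + [T [F id] + [T [F b]]]] <> [E [T [F id] + [T [F b]]]]]

6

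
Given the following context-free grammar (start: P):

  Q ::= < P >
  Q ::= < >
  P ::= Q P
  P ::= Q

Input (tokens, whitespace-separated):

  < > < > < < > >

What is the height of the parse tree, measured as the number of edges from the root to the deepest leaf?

6

[P [Q < >] [P [Q < >] [P [Q < [P [Q < >]] >]]]]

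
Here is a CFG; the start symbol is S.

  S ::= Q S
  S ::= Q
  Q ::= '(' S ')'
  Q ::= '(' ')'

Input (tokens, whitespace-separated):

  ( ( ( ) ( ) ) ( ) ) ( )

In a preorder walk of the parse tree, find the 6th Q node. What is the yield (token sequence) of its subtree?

[S [Q ( [S [Q ( [S [Q ( )] [S [Q ( )]]] )] [S [Q ( )]]] )] [S [Q ( )]]]

( )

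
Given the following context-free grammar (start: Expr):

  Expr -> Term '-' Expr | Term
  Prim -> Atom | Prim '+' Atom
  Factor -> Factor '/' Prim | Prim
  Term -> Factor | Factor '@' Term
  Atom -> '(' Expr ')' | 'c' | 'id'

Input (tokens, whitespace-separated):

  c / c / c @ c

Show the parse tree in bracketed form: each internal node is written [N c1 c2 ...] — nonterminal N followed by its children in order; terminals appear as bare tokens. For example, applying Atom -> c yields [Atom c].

[Expr [Term [Factor [Factor [Factor [Prim [Atom c]]] / [Prim [Atom c]]] / [Prim [Atom c]]] @ [Term [Factor [Prim [Atom c]]]]]]

Expr
Term
Factor @ Term
Factor / Prim @ Term
Factor / Prim / Prim @ Term
Prim / Prim / Prim @ Term
Atom / Prim / Prim @ Term
c / Prim / Prim @ Term
c / Atom / Prim @ Term
c / c / Prim @ Term
c / c / Atom @ Term
c / c / c @ Term
c / c / c @ Factor
c / c / c @ Prim
c / c / c @ Atom
c / c / c @ c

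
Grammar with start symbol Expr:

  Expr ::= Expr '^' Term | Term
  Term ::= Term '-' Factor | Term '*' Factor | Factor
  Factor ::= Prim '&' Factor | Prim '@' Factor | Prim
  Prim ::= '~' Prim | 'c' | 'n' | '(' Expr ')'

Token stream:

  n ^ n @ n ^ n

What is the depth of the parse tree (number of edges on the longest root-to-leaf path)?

6

[Expr [Expr [Expr [Term [Factor [Prim n]]]] ^ [Term [Factor [Prim n] @ [Factor [Prim n]]]]] ^ [Term [Factor [Prim n]]]]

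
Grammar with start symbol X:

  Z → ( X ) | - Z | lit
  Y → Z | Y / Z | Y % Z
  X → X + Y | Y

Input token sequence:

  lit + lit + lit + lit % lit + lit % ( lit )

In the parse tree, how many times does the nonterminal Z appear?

8

[X [X [X [X [X [Y [Z lit]]] + [Y [Z lit]]] + [Y [Z lit]]] + [Y [Y [Z lit]] % [Z lit]]] + [Y [Y [Z lit]] % [Z ( [X [Y [Z lit]]] )]]]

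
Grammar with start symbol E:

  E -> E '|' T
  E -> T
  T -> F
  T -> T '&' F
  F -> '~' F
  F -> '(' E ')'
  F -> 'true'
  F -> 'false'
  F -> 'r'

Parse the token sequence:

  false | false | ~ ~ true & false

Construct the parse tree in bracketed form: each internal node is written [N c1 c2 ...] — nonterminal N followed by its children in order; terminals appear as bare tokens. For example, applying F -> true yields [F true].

E
E | T
E | T | T
T | T | T
F | T | T
false | T | T
false | F | T
false | false | T
false | false | T & F
false | false | F & F
false | false | ~ F & F
false | false | ~ ~ F & F
false | false | ~ ~ true & F
false | false | ~ ~ true & false

[E [E [E [T [F false]]] | [T [F false]]] | [T [T [F ~ [F ~ [F true]]]] & [F false]]]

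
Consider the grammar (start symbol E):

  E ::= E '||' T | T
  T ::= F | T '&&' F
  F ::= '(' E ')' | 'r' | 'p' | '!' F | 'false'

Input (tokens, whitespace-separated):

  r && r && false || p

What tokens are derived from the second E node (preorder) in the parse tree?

[E [E [T [T [T [F r]] && [F r]] && [F false]]] || [T [F p]]]

r && r && false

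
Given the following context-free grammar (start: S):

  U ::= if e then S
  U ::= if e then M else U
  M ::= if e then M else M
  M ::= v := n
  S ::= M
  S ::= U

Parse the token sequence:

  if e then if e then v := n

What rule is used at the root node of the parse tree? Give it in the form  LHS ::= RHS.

[S [U if e then [S [U if e then [S [M v := n]]]]]]

S ::= U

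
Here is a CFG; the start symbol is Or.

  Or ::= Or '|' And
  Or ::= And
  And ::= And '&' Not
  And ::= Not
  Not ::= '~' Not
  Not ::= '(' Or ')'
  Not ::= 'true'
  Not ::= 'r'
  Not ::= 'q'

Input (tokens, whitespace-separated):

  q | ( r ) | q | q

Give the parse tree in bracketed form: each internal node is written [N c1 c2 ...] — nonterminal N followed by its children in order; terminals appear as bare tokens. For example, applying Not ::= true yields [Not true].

[Or [Or [Or [Or [And [Not q]]] | [And [Not ( [Or [And [Not r]]] )]]] | [And [Not q]]] | [And [Not q]]]

Or
Or | And
Or | And | And
Or | And | And | And
And | And | And | And
Not | And | And | And
q | And | And | And
q | Not | And | And
q | ( Or ) | And | And
q | ( And ) | And | And
q | ( Not ) | And | And
q | ( r ) | And | And
q | ( r ) | Not | And
q | ( r ) | q | And
q | ( r ) | q | Not
q | ( r ) | q | q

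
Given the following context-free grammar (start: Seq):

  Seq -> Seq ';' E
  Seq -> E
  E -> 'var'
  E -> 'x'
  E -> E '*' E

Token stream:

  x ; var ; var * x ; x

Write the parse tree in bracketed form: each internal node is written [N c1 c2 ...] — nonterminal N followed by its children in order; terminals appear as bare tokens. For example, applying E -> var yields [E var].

Seq
Seq ; E
Seq ; E ; E
Seq ; E ; E ; E
E ; E ; E ; E
x ; E ; E ; E
x ; var ; E ; E
x ; var ; E * E ; E
x ; var ; var * E ; E
x ; var ; var * x ; E
x ; var ; var * x ; x

[Seq [Seq [Seq [Seq [E x]] ; [E var]] ; [E [E var] * [E x]]] ; [E x]]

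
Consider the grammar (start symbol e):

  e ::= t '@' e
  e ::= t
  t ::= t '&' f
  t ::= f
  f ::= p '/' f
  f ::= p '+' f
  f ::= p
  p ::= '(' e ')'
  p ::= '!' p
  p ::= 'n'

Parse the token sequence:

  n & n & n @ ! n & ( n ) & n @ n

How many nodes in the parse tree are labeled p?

9

[e [t [t [t [f [p n]]] & [f [p n]]] & [f [p n]]] @ [e [t [t [t [f [p ! [p n]]]] & [f [p ( [e [t [f [p n]]]] )]]] & [f [p n]]] @ [e [t [f [p n]]]]]]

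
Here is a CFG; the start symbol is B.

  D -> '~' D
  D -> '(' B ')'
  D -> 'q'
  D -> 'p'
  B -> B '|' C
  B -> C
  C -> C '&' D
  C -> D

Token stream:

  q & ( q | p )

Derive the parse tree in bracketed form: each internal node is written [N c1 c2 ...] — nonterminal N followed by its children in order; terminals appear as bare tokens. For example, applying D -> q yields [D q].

[B [C [C [D q]] & [D ( [B [B [C [D q]]] | [C [D p]]] )]]]

B
C
C & D
D & D
q & D
q & ( B )
q & ( B | C )
q & ( C | C )
q & ( D | C )
q & ( q | C )
q & ( q | D )
q & ( q | p )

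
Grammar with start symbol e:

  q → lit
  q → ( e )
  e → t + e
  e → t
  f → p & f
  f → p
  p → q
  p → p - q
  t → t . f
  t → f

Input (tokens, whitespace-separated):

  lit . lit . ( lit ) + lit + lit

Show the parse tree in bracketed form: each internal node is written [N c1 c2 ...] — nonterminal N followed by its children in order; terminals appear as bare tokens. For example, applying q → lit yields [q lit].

[e [t [t [t [f [p [q lit]]]] . [f [p [q lit]]]] . [f [p [q ( [e [t [f [p [q lit]]]]] )]]]] + [e [t [f [p [q lit]]]] + [e [t [f [p [q lit]]]]]]]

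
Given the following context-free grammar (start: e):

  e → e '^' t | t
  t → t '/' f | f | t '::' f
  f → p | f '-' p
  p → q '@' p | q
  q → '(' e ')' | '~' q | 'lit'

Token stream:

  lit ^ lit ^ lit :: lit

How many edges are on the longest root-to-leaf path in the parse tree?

[e [e [e [t [f [p [q lit]]]]] ^ [t [f [p [q lit]]]]] ^ [t [t [f [p [q lit]]]] :: [f [p [q lit]]]]]

7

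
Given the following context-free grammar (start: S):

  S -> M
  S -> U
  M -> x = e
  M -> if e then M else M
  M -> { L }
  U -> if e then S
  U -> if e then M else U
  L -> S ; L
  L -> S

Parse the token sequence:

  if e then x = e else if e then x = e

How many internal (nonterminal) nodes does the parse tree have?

[S [U if e then [M x = e] else [U if e then [S [M x = e]]]]]

6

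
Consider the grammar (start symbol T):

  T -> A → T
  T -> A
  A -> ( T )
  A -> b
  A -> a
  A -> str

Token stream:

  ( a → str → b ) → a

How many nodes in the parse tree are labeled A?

5

[T [A ( [T [A a] → [T [A str] → [T [A b]]]] )] → [T [A a]]]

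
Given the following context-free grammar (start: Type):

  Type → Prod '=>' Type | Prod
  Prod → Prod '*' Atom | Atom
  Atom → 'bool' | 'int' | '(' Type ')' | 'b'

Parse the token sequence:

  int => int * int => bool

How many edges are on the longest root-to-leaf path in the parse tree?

5

[Type [Prod [Atom int]] => [Type [Prod [Prod [Atom int]] * [Atom int]] => [Type [Prod [Atom bool]]]]]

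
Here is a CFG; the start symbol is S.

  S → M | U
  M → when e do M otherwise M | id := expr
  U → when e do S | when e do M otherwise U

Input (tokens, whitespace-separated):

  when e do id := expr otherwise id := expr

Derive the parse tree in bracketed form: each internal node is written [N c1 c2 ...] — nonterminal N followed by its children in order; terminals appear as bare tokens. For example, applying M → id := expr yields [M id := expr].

[S [M when e do [M id := expr] otherwise [M id := expr]]]

S
M
when e do M otherwise M
when e do id := expr otherwise M
when e do id := expr otherwise id := expr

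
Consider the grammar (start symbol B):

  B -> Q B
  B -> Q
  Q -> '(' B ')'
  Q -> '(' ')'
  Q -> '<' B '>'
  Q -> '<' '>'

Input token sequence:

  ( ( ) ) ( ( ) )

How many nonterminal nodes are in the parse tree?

8

[B [Q ( [B [Q ( )]] )] [B [Q ( [B [Q ( )]] )]]]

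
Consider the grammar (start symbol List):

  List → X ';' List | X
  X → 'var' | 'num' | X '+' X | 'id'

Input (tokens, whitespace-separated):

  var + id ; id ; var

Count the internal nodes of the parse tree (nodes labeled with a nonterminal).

[List [X [X var] + [X id]] ; [List [X id] ; [List [X var]]]]

8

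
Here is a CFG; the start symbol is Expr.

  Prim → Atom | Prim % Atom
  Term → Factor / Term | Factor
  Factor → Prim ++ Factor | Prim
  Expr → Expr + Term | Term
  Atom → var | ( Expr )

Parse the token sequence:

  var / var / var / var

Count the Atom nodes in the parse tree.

4

[Expr [Term [Factor [Prim [Atom var]]] / [Term [Factor [Prim [Atom var]]] / [Term [Factor [Prim [Atom var]]] / [Term [Factor [Prim [Atom var]]]]]]]]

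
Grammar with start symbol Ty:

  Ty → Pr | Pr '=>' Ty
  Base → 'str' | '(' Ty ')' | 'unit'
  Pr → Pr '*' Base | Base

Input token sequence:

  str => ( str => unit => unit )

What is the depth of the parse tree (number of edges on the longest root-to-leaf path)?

9

[Ty [Pr [Base str]] => [Ty [Pr [Base ( [Ty [Pr [Base str]] => [Ty [Pr [Base unit]] => [Ty [Pr [Base unit]]]]] )]]]]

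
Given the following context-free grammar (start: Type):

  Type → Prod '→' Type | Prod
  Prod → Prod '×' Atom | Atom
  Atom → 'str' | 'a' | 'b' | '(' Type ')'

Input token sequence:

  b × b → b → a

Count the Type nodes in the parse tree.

3

[Type [Prod [Prod [Atom b]] × [Atom b]] → [Type [Prod [Atom b]] → [Type [Prod [Atom a]]]]]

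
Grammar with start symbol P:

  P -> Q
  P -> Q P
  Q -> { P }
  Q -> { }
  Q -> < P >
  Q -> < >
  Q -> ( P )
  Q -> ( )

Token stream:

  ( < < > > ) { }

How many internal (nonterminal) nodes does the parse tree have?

[P [Q ( [P [Q < [P [Q < >]] >]] )] [P [Q { }]]]

8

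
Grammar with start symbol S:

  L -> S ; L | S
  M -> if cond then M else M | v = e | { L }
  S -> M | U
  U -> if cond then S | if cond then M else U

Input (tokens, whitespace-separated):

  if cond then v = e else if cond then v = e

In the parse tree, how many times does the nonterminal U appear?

[S [U if cond then [M v = e] else [U if cond then [S [M v = e]]]]]

2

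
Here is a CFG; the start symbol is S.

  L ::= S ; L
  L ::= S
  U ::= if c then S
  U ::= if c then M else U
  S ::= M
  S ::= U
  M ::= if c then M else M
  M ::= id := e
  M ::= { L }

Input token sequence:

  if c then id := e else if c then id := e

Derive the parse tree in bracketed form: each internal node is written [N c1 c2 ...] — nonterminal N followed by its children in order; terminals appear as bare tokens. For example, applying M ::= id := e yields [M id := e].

[S [U if c then [M id := e] else [U if c then [S [M id := e]]]]]

S
U
if c then M else U
if c then id := e else U
if c then id := e else if c then S
if c then id := e else if c then M
if c then id := e else if c then id := e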